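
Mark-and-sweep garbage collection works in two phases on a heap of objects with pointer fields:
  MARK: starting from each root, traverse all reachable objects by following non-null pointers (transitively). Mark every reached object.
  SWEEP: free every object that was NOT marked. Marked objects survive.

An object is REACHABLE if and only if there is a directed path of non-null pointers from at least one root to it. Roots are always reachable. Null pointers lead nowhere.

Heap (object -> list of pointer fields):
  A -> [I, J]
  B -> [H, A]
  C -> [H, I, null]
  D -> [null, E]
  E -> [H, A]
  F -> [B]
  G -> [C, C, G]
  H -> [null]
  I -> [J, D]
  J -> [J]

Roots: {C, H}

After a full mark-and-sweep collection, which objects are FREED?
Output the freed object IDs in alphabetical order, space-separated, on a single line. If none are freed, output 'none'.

Answer: B F G

Derivation:
Roots: C H
Mark C: refs=H I null, marked=C
Mark H: refs=null, marked=C H
Mark I: refs=J D, marked=C H I
Mark J: refs=J, marked=C H I J
Mark D: refs=null E, marked=C D H I J
Mark E: refs=H A, marked=C D E H I J
Mark A: refs=I J, marked=A C D E H I J
Unmarked (collected): B F G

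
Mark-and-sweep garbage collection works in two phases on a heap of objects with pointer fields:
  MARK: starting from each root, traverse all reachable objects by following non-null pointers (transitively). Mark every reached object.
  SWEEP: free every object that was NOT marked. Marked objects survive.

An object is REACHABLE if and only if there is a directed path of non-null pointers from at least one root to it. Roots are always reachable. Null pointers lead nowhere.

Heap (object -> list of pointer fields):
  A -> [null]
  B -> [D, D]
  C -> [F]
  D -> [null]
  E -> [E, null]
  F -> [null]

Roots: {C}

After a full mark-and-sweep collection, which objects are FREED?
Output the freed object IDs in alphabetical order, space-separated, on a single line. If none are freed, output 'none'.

Roots: C
Mark C: refs=F, marked=C
Mark F: refs=null, marked=C F
Unmarked (collected): A B D E

Answer: A B D E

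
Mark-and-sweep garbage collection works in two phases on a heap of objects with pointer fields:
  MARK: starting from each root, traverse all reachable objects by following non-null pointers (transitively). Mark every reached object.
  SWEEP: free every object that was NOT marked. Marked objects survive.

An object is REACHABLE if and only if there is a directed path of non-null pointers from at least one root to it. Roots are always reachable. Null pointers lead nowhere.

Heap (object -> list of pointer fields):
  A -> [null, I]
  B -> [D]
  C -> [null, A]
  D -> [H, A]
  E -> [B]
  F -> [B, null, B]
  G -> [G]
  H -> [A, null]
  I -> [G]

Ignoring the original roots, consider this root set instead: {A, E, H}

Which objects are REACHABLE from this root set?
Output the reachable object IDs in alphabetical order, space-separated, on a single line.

Answer: A B D E G H I

Derivation:
Roots: A E H
Mark A: refs=null I, marked=A
Mark E: refs=B, marked=A E
Mark H: refs=A null, marked=A E H
Mark I: refs=G, marked=A E H I
Mark B: refs=D, marked=A B E H I
Mark G: refs=G, marked=A B E G H I
Mark D: refs=H A, marked=A B D E G H I
Unmarked (collected): C F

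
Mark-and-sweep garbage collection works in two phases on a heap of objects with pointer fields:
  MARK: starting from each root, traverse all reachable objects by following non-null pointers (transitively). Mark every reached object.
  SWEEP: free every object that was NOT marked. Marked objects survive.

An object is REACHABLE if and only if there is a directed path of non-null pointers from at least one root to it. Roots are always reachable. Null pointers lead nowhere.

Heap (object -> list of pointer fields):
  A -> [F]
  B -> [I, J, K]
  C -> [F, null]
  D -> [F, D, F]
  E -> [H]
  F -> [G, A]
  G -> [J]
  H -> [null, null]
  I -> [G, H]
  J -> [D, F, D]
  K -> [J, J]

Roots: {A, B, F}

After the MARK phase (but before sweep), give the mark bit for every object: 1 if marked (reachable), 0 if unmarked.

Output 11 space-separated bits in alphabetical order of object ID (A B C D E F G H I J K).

Roots: A B F
Mark A: refs=F, marked=A
Mark B: refs=I J K, marked=A B
Mark F: refs=G A, marked=A B F
Mark I: refs=G H, marked=A B F I
Mark J: refs=D F D, marked=A B F I J
Mark K: refs=J J, marked=A B F I J K
Mark G: refs=J, marked=A B F G I J K
Mark H: refs=null null, marked=A B F G H I J K
Mark D: refs=F D F, marked=A B D F G H I J K
Unmarked (collected): C E

Answer: 1 1 0 1 0 1 1 1 1 1 1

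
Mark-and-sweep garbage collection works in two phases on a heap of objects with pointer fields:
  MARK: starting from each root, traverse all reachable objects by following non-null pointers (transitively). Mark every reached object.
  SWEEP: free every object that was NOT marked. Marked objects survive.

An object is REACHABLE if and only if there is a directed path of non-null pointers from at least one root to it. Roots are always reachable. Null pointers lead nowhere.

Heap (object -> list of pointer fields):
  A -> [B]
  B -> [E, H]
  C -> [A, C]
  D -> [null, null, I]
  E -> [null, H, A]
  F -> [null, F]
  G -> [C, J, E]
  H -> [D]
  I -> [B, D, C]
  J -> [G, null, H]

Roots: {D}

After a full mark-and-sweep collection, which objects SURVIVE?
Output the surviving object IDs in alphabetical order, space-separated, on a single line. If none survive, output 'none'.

Answer: A B C D E H I

Derivation:
Roots: D
Mark D: refs=null null I, marked=D
Mark I: refs=B D C, marked=D I
Mark B: refs=E H, marked=B D I
Mark C: refs=A C, marked=B C D I
Mark E: refs=null H A, marked=B C D E I
Mark H: refs=D, marked=B C D E H I
Mark A: refs=B, marked=A B C D E H I
Unmarked (collected): F G J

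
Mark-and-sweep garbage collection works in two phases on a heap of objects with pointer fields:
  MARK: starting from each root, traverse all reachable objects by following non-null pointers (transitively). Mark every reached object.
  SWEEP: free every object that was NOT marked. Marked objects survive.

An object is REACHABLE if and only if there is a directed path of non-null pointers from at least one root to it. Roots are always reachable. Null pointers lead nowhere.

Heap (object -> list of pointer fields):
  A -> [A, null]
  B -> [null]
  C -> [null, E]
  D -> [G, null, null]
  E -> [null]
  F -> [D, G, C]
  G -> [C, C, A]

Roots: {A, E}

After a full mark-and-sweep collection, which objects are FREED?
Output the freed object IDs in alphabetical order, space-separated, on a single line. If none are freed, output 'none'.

Roots: A E
Mark A: refs=A null, marked=A
Mark E: refs=null, marked=A E
Unmarked (collected): B C D F G

Answer: B C D F G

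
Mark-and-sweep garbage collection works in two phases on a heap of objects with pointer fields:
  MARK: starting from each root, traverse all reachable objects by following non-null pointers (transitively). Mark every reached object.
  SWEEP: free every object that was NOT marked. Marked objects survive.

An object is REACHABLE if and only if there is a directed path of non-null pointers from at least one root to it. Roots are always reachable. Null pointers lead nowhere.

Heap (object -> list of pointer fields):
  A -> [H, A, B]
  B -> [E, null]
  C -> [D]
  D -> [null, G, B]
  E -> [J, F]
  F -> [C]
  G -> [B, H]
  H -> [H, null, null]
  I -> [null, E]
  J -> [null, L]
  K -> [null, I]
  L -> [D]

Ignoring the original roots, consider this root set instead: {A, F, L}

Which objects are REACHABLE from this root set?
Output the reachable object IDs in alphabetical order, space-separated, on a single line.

Roots: A F L
Mark A: refs=H A B, marked=A
Mark F: refs=C, marked=A F
Mark L: refs=D, marked=A F L
Mark H: refs=H null null, marked=A F H L
Mark B: refs=E null, marked=A B F H L
Mark C: refs=D, marked=A B C F H L
Mark D: refs=null G B, marked=A B C D F H L
Mark E: refs=J F, marked=A B C D E F H L
Mark G: refs=B H, marked=A B C D E F G H L
Mark J: refs=null L, marked=A B C D E F G H J L
Unmarked (collected): I K

Answer: A B C D E F G H J L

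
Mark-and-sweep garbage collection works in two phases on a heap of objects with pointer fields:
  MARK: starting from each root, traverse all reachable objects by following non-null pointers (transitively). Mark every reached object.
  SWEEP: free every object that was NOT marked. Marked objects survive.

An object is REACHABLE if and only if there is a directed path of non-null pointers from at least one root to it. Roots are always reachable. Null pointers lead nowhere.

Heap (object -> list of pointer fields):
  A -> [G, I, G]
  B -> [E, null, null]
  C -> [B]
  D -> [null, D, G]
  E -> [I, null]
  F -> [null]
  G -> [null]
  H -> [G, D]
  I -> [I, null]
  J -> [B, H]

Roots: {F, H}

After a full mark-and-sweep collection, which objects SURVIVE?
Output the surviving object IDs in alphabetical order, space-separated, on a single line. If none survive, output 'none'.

Answer: D F G H

Derivation:
Roots: F H
Mark F: refs=null, marked=F
Mark H: refs=G D, marked=F H
Mark G: refs=null, marked=F G H
Mark D: refs=null D G, marked=D F G H
Unmarked (collected): A B C E I J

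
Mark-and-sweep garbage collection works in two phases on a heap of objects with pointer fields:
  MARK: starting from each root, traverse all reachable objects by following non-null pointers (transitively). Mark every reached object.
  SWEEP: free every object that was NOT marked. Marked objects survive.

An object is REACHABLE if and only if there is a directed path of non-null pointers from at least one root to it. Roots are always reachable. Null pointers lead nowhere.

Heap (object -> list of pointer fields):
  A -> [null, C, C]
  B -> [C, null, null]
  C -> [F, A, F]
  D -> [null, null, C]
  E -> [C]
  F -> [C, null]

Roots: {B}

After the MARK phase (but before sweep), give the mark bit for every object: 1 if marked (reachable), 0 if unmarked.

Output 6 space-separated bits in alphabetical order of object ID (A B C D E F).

Roots: B
Mark B: refs=C null null, marked=B
Mark C: refs=F A F, marked=B C
Mark F: refs=C null, marked=B C F
Mark A: refs=null C C, marked=A B C F
Unmarked (collected): D E

Answer: 1 1 1 0 0 1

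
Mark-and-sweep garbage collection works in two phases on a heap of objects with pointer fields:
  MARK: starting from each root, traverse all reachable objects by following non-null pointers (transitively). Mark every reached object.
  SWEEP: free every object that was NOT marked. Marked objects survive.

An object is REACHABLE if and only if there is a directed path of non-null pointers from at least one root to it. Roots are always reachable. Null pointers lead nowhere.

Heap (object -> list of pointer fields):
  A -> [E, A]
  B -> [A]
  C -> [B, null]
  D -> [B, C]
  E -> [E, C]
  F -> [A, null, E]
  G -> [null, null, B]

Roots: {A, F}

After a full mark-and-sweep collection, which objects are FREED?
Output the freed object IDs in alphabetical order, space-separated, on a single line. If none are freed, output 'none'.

Answer: D G

Derivation:
Roots: A F
Mark A: refs=E A, marked=A
Mark F: refs=A null E, marked=A F
Mark E: refs=E C, marked=A E F
Mark C: refs=B null, marked=A C E F
Mark B: refs=A, marked=A B C E F
Unmarked (collected): D G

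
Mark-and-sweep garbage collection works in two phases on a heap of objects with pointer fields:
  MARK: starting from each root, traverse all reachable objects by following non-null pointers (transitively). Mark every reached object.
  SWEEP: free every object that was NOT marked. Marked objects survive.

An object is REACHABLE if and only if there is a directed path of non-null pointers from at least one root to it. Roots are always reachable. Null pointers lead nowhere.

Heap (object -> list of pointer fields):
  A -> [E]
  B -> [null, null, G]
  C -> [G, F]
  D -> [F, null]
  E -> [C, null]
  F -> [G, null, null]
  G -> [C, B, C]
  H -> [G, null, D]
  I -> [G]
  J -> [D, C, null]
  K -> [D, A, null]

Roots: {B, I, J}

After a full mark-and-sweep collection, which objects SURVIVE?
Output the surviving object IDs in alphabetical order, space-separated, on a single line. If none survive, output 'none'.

Answer: B C D F G I J

Derivation:
Roots: B I J
Mark B: refs=null null G, marked=B
Mark I: refs=G, marked=B I
Mark J: refs=D C null, marked=B I J
Mark G: refs=C B C, marked=B G I J
Mark D: refs=F null, marked=B D G I J
Mark C: refs=G F, marked=B C D G I J
Mark F: refs=G null null, marked=B C D F G I J
Unmarked (collected): A E H K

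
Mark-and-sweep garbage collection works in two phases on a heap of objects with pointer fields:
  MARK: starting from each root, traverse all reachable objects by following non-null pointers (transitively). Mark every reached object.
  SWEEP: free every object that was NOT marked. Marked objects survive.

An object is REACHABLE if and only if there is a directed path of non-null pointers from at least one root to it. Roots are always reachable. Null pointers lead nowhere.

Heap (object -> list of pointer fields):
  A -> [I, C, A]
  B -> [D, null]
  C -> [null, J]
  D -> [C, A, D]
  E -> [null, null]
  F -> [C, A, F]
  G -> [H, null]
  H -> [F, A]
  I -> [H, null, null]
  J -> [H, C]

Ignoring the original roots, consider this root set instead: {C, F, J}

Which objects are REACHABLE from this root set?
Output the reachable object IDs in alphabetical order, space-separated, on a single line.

Answer: A C F H I J

Derivation:
Roots: C F J
Mark C: refs=null J, marked=C
Mark F: refs=C A F, marked=C F
Mark J: refs=H C, marked=C F J
Mark A: refs=I C A, marked=A C F J
Mark H: refs=F A, marked=A C F H J
Mark I: refs=H null null, marked=A C F H I J
Unmarked (collected): B D E G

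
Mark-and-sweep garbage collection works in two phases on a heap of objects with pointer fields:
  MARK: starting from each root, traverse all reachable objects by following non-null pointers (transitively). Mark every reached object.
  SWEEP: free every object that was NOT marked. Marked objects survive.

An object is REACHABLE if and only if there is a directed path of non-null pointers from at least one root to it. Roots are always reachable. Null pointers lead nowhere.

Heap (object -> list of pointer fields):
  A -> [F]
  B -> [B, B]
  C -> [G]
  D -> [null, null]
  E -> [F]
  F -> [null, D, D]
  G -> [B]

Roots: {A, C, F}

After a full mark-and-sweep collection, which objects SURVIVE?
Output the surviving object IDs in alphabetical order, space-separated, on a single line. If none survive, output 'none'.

Roots: A C F
Mark A: refs=F, marked=A
Mark C: refs=G, marked=A C
Mark F: refs=null D D, marked=A C F
Mark G: refs=B, marked=A C F G
Mark D: refs=null null, marked=A C D F G
Mark B: refs=B B, marked=A B C D F G
Unmarked (collected): E

Answer: A B C D F G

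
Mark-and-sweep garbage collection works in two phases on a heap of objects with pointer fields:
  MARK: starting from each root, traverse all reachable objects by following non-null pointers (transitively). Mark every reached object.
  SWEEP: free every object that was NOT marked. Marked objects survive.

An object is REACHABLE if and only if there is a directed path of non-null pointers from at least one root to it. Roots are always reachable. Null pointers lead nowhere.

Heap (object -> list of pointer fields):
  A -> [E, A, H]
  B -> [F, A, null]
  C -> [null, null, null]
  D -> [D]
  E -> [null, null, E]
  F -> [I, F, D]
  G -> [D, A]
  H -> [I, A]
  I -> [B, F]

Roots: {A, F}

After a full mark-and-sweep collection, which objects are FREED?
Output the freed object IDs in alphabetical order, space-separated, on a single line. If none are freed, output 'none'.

Answer: C G

Derivation:
Roots: A F
Mark A: refs=E A H, marked=A
Mark F: refs=I F D, marked=A F
Mark E: refs=null null E, marked=A E F
Mark H: refs=I A, marked=A E F H
Mark I: refs=B F, marked=A E F H I
Mark D: refs=D, marked=A D E F H I
Mark B: refs=F A null, marked=A B D E F H I
Unmarked (collected): C G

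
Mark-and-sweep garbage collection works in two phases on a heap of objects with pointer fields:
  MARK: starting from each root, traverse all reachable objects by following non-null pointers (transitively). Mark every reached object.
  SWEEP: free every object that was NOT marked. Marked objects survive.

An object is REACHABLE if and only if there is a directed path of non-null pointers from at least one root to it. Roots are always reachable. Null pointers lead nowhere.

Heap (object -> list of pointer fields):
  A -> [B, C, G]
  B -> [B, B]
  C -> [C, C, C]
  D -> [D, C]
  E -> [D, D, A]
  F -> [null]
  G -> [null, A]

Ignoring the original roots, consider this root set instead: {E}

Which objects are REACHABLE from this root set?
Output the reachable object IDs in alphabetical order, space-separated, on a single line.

Answer: A B C D E G

Derivation:
Roots: E
Mark E: refs=D D A, marked=E
Mark D: refs=D C, marked=D E
Mark A: refs=B C G, marked=A D E
Mark C: refs=C C C, marked=A C D E
Mark B: refs=B B, marked=A B C D E
Mark G: refs=null A, marked=A B C D E G
Unmarked (collected): F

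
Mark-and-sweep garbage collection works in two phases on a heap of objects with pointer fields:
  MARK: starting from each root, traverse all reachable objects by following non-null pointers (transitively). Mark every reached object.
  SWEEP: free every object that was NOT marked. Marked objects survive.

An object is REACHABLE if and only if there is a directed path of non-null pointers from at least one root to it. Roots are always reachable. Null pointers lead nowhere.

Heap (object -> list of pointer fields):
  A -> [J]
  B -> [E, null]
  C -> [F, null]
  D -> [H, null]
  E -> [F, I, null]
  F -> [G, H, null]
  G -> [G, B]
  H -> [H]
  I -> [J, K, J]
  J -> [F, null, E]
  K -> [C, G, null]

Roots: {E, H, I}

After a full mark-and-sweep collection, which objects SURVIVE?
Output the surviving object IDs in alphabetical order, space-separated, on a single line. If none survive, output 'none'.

Answer: B C E F G H I J K

Derivation:
Roots: E H I
Mark E: refs=F I null, marked=E
Mark H: refs=H, marked=E H
Mark I: refs=J K J, marked=E H I
Mark F: refs=G H null, marked=E F H I
Mark J: refs=F null E, marked=E F H I J
Mark K: refs=C G null, marked=E F H I J K
Mark G: refs=G B, marked=E F G H I J K
Mark C: refs=F null, marked=C E F G H I J K
Mark B: refs=E null, marked=B C E F G H I J K
Unmarked (collected): A D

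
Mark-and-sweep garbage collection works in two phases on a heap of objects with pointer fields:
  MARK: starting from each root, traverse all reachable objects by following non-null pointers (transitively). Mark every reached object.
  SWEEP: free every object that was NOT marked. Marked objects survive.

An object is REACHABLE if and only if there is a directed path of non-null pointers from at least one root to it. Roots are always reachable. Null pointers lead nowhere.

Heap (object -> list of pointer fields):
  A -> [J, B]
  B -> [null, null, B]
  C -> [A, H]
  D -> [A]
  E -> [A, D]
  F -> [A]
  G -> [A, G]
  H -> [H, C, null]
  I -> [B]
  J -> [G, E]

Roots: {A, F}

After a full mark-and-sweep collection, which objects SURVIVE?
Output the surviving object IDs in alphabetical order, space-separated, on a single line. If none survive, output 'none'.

Roots: A F
Mark A: refs=J B, marked=A
Mark F: refs=A, marked=A F
Mark J: refs=G E, marked=A F J
Mark B: refs=null null B, marked=A B F J
Mark G: refs=A G, marked=A B F G J
Mark E: refs=A D, marked=A B E F G J
Mark D: refs=A, marked=A B D E F G J
Unmarked (collected): C H I

Answer: A B D E F G J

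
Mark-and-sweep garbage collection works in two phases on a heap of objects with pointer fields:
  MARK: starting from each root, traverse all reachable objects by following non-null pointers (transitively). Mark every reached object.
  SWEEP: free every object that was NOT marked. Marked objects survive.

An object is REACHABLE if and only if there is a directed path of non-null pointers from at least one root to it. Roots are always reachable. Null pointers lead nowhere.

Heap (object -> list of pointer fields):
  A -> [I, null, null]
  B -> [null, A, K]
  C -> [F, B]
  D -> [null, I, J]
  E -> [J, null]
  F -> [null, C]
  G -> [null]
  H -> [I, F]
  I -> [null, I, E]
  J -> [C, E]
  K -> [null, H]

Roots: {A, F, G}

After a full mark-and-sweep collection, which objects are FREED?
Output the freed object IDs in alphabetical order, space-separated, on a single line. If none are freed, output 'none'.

Roots: A F G
Mark A: refs=I null null, marked=A
Mark F: refs=null C, marked=A F
Mark G: refs=null, marked=A F G
Mark I: refs=null I E, marked=A F G I
Mark C: refs=F B, marked=A C F G I
Mark E: refs=J null, marked=A C E F G I
Mark B: refs=null A K, marked=A B C E F G I
Mark J: refs=C E, marked=A B C E F G I J
Mark K: refs=null H, marked=A B C E F G I J K
Mark H: refs=I F, marked=A B C E F G H I J K
Unmarked (collected): D

Answer: D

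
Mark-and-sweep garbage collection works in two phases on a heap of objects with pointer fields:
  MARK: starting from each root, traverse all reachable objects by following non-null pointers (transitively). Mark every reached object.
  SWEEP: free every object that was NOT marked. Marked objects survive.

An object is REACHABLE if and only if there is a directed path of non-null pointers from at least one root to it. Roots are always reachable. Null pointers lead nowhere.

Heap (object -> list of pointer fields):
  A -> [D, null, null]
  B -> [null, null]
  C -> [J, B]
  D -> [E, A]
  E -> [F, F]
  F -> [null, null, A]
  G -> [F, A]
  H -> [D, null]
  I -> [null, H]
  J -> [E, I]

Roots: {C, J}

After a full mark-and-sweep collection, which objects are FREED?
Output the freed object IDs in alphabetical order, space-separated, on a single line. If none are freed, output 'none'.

Answer: G

Derivation:
Roots: C J
Mark C: refs=J B, marked=C
Mark J: refs=E I, marked=C J
Mark B: refs=null null, marked=B C J
Mark E: refs=F F, marked=B C E J
Mark I: refs=null H, marked=B C E I J
Mark F: refs=null null A, marked=B C E F I J
Mark H: refs=D null, marked=B C E F H I J
Mark A: refs=D null null, marked=A B C E F H I J
Mark D: refs=E A, marked=A B C D E F H I J
Unmarked (collected): G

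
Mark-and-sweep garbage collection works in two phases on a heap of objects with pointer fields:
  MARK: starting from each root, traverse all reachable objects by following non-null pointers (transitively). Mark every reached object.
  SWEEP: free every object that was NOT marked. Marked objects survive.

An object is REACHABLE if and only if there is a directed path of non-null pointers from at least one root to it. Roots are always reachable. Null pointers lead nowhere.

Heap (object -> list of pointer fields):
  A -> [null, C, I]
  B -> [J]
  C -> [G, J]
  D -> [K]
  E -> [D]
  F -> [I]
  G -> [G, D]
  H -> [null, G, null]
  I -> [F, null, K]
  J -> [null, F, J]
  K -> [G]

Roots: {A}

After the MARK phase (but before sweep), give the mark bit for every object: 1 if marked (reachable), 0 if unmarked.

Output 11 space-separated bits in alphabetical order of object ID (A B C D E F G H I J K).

Roots: A
Mark A: refs=null C I, marked=A
Mark C: refs=G J, marked=A C
Mark I: refs=F null K, marked=A C I
Mark G: refs=G D, marked=A C G I
Mark J: refs=null F J, marked=A C G I J
Mark F: refs=I, marked=A C F G I J
Mark K: refs=G, marked=A C F G I J K
Mark D: refs=K, marked=A C D F G I J K
Unmarked (collected): B E H

Answer: 1 0 1 1 0 1 1 0 1 1 1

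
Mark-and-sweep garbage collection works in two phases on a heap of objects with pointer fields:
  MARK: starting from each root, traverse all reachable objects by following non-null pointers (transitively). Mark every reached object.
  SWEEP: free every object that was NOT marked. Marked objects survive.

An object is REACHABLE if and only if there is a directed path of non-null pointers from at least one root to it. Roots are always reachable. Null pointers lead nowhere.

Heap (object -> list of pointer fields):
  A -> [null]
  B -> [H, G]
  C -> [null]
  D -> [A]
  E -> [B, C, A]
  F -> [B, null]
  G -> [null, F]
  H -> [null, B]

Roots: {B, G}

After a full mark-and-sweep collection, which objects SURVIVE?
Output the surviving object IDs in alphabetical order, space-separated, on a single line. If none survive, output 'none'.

Roots: B G
Mark B: refs=H G, marked=B
Mark G: refs=null F, marked=B G
Mark H: refs=null B, marked=B G H
Mark F: refs=B null, marked=B F G H
Unmarked (collected): A C D E

Answer: B F G H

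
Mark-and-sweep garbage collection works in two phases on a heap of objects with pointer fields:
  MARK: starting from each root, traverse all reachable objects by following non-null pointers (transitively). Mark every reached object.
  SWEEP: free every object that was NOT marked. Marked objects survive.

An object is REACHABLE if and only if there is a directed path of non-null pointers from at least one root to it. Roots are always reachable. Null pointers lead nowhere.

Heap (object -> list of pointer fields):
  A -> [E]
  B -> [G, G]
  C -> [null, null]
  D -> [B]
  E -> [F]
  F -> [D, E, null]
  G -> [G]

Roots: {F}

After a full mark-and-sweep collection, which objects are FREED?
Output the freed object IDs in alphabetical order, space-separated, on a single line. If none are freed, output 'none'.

Answer: A C

Derivation:
Roots: F
Mark F: refs=D E null, marked=F
Mark D: refs=B, marked=D F
Mark E: refs=F, marked=D E F
Mark B: refs=G G, marked=B D E F
Mark G: refs=G, marked=B D E F G
Unmarked (collected): A C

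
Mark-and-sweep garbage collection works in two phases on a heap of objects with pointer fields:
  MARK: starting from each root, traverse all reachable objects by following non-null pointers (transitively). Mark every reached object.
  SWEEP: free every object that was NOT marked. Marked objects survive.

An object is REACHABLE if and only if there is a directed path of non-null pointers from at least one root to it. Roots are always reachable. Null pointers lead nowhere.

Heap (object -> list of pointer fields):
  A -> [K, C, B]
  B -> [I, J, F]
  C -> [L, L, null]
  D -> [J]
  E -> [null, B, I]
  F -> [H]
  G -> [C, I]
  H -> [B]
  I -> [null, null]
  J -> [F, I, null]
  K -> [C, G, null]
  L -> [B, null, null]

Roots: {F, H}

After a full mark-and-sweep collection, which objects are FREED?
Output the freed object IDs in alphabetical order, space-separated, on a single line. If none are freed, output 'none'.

Answer: A C D E G K L

Derivation:
Roots: F H
Mark F: refs=H, marked=F
Mark H: refs=B, marked=F H
Mark B: refs=I J F, marked=B F H
Mark I: refs=null null, marked=B F H I
Mark J: refs=F I null, marked=B F H I J
Unmarked (collected): A C D E G K L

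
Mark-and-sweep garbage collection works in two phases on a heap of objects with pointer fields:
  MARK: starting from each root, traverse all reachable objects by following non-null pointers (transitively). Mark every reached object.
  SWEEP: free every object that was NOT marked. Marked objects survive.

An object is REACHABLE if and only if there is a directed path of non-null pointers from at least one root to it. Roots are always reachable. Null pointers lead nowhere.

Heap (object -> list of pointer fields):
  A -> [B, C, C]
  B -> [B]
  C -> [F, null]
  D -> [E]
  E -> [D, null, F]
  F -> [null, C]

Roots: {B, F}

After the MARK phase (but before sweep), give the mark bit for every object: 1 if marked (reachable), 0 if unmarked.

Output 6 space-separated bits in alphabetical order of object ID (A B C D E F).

Roots: B F
Mark B: refs=B, marked=B
Mark F: refs=null C, marked=B F
Mark C: refs=F null, marked=B C F
Unmarked (collected): A D E

Answer: 0 1 1 0 0 1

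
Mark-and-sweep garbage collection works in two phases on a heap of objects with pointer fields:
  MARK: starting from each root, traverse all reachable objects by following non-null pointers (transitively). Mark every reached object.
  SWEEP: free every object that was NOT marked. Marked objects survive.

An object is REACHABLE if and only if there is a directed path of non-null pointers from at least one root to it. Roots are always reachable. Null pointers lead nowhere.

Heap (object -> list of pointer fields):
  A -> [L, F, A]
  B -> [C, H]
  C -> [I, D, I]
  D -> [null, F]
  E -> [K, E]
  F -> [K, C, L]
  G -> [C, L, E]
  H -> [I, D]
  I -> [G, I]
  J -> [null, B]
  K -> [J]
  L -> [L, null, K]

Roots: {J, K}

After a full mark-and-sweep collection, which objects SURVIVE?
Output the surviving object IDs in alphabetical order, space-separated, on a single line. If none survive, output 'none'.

Roots: J K
Mark J: refs=null B, marked=J
Mark K: refs=J, marked=J K
Mark B: refs=C H, marked=B J K
Mark C: refs=I D I, marked=B C J K
Mark H: refs=I D, marked=B C H J K
Mark I: refs=G I, marked=B C H I J K
Mark D: refs=null F, marked=B C D H I J K
Mark G: refs=C L E, marked=B C D G H I J K
Mark F: refs=K C L, marked=B C D F G H I J K
Mark L: refs=L null K, marked=B C D F G H I J K L
Mark E: refs=K E, marked=B C D E F G H I J K L
Unmarked (collected): A

Answer: B C D E F G H I J K L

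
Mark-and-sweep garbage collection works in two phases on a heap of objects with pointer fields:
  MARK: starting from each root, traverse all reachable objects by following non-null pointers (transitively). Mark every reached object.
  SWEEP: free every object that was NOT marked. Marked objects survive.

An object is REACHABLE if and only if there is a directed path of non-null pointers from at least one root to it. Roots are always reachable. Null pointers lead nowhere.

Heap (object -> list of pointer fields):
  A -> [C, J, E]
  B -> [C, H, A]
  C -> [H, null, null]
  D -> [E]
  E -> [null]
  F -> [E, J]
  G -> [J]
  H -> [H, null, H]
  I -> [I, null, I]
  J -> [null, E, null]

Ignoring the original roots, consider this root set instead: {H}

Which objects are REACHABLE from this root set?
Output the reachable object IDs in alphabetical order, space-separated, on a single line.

Roots: H
Mark H: refs=H null H, marked=H
Unmarked (collected): A B C D E F G I J

Answer: H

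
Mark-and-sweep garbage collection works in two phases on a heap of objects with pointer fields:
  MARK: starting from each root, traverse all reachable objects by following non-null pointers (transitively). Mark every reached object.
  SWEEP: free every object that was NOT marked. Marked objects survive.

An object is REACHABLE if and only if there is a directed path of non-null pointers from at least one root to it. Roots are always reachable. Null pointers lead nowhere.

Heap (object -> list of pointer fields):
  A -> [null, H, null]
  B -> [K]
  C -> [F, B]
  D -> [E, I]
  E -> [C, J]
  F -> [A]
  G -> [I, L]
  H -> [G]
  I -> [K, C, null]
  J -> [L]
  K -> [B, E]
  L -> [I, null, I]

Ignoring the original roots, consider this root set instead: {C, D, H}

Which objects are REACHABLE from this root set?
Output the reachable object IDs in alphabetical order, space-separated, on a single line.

Answer: A B C D E F G H I J K L

Derivation:
Roots: C D H
Mark C: refs=F B, marked=C
Mark D: refs=E I, marked=C D
Mark H: refs=G, marked=C D H
Mark F: refs=A, marked=C D F H
Mark B: refs=K, marked=B C D F H
Mark E: refs=C J, marked=B C D E F H
Mark I: refs=K C null, marked=B C D E F H I
Mark G: refs=I L, marked=B C D E F G H I
Mark A: refs=null H null, marked=A B C D E F G H I
Mark K: refs=B E, marked=A B C D E F G H I K
Mark J: refs=L, marked=A B C D E F G H I J K
Mark L: refs=I null I, marked=A B C D E F G H I J K L
Unmarked (collected): (none)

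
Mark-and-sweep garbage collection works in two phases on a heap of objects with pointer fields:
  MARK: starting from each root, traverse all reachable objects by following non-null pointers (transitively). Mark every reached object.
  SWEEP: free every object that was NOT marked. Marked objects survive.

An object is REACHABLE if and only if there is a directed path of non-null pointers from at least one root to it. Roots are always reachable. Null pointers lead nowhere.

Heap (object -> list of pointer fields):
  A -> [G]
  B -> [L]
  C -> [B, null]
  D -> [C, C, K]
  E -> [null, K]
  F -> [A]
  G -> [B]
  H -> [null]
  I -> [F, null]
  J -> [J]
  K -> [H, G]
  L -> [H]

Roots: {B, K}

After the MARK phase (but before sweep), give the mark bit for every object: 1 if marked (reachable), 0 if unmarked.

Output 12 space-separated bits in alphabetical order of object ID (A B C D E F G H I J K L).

Answer: 0 1 0 0 0 0 1 1 0 0 1 1

Derivation:
Roots: B K
Mark B: refs=L, marked=B
Mark K: refs=H G, marked=B K
Mark L: refs=H, marked=B K L
Mark H: refs=null, marked=B H K L
Mark G: refs=B, marked=B G H K L
Unmarked (collected): A C D E F I J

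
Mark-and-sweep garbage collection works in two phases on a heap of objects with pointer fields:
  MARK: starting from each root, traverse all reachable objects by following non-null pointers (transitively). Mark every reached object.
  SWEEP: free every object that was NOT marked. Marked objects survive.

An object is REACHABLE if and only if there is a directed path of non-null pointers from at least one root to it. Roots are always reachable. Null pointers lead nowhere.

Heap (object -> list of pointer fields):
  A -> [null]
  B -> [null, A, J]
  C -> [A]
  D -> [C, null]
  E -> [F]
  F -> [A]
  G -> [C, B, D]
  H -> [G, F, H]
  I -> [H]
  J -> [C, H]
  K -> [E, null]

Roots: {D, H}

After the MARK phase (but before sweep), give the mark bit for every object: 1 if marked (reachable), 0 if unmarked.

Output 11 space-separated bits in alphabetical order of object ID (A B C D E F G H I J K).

Answer: 1 1 1 1 0 1 1 1 0 1 0

Derivation:
Roots: D H
Mark D: refs=C null, marked=D
Mark H: refs=G F H, marked=D H
Mark C: refs=A, marked=C D H
Mark G: refs=C B D, marked=C D G H
Mark F: refs=A, marked=C D F G H
Mark A: refs=null, marked=A C D F G H
Mark B: refs=null A J, marked=A B C D F G H
Mark J: refs=C H, marked=A B C D F G H J
Unmarked (collected): E I K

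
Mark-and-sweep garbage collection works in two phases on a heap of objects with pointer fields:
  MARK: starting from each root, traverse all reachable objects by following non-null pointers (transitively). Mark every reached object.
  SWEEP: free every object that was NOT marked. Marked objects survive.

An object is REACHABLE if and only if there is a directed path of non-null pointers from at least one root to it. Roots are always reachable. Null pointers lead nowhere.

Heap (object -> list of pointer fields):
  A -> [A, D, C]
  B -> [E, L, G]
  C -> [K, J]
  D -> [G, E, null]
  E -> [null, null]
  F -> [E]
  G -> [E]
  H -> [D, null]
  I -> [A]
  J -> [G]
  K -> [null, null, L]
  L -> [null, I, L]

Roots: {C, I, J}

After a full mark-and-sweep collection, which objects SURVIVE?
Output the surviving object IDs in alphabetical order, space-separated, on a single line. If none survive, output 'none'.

Roots: C I J
Mark C: refs=K J, marked=C
Mark I: refs=A, marked=C I
Mark J: refs=G, marked=C I J
Mark K: refs=null null L, marked=C I J K
Mark A: refs=A D C, marked=A C I J K
Mark G: refs=E, marked=A C G I J K
Mark L: refs=null I L, marked=A C G I J K L
Mark D: refs=G E null, marked=A C D G I J K L
Mark E: refs=null null, marked=A C D E G I J K L
Unmarked (collected): B F H

Answer: A C D E G I J K L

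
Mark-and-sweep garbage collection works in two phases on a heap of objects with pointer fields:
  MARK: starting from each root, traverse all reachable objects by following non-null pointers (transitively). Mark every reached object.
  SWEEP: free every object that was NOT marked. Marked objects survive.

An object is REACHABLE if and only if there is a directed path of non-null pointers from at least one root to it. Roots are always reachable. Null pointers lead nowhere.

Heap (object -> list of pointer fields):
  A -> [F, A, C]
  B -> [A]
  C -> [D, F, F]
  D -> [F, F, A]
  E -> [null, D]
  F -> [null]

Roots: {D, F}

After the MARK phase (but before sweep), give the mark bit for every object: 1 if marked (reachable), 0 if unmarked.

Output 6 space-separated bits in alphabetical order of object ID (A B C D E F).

Roots: D F
Mark D: refs=F F A, marked=D
Mark F: refs=null, marked=D F
Mark A: refs=F A C, marked=A D F
Mark C: refs=D F F, marked=A C D F
Unmarked (collected): B E

Answer: 1 0 1 1 0 1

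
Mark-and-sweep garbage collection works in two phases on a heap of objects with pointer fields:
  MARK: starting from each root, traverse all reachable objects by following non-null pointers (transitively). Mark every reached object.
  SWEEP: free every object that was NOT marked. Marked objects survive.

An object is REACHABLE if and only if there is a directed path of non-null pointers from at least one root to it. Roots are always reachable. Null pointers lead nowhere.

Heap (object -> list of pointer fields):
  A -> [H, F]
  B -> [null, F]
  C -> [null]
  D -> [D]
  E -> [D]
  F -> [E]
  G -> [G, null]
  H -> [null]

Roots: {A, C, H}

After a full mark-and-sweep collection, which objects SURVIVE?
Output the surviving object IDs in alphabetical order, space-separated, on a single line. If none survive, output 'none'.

Roots: A C H
Mark A: refs=H F, marked=A
Mark C: refs=null, marked=A C
Mark H: refs=null, marked=A C H
Mark F: refs=E, marked=A C F H
Mark E: refs=D, marked=A C E F H
Mark D: refs=D, marked=A C D E F H
Unmarked (collected): B G

Answer: A C D E F H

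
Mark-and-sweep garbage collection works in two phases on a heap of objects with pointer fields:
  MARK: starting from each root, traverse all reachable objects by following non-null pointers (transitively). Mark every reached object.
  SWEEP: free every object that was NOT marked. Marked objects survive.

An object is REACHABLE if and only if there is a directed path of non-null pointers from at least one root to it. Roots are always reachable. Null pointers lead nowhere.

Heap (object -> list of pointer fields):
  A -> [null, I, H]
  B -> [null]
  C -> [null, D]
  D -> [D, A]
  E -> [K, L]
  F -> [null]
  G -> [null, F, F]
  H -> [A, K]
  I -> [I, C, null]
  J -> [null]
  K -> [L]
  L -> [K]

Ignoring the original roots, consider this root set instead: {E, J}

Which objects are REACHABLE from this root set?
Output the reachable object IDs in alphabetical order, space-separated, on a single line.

Roots: E J
Mark E: refs=K L, marked=E
Mark J: refs=null, marked=E J
Mark K: refs=L, marked=E J K
Mark L: refs=K, marked=E J K L
Unmarked (collected): A B C D F G H I

Answer: E J K L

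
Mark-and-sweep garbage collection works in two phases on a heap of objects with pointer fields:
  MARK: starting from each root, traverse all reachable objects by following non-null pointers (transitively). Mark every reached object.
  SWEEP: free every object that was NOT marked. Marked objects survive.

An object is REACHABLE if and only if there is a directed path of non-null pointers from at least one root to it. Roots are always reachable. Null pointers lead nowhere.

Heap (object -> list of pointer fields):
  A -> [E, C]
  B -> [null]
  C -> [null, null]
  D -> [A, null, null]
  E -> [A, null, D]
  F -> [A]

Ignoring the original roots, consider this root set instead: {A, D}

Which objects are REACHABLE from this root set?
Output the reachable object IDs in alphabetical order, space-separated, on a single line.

Answer: A C D E

Derivation:
Roots: A D
Mark A: refs=E C, marked=A
Mark D: refs=A null null, marked=A D
Mark E: refs=A null D, marked=A D E
Mark C: refs=null null, marked=A C D E
Unmarked (collected): B F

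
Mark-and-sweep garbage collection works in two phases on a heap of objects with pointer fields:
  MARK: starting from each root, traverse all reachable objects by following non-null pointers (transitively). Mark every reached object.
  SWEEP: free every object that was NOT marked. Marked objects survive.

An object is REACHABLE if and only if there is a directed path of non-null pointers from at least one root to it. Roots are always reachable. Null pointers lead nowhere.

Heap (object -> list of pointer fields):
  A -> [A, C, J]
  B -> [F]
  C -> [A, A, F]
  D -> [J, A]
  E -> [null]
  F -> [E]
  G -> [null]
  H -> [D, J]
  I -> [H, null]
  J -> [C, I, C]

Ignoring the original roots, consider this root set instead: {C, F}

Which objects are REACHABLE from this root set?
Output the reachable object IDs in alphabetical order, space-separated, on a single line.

Answer: A C D E F H I J

Derivation:
Roots: C F
Mark C: refs=A A F, marked=C
Mark F: refs=E, marked=C F
Mark A: refs=A C J, marked=A C F
Mark E: refs=null, marked=A C E F
Mark J: refs=C I C, marked=A C E F J
Mark I: refs=H null, marked=A C E F I J
Mark H: refs=D J, marked=A C E F H I J
Mark D: refs=J A, marked=A C D E F H I J
Unmarked (collected): B G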